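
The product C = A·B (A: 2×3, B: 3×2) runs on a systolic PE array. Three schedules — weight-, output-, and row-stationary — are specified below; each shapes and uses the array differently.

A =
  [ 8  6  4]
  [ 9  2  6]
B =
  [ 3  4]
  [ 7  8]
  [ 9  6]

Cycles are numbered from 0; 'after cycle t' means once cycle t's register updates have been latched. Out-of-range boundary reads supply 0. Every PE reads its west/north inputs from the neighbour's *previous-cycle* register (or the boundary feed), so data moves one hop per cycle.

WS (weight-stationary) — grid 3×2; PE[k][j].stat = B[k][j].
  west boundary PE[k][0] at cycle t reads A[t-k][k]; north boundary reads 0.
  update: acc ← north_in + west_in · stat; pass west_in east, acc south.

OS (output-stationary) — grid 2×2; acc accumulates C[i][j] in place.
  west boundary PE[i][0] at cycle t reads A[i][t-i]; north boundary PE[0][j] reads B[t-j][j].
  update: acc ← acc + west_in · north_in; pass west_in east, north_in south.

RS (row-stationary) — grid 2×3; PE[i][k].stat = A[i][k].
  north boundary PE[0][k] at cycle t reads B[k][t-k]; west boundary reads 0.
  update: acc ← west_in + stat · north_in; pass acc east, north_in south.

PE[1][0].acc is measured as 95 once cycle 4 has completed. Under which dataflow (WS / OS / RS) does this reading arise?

dataflow = OS

Under WS (3×2), PE[1][0]:
  0: (1,0).acc=0  regs=<0,0>
  1: (1,0).acc=66  regs=<6,66>
  2: (1,0).acc=41  regs=<2,41>
  3: (1,0).acc=0  regs=<0,0>
  4: (1,0).acc=0  regs=<0,0>
Under OS (2×2), PE[1][0]:
  0: (1,0).acc=0  regs=<0,0>
  1: (1,0).acc=27  regs=<9,3>
  2: (1,0).acc=41  regs=<2,7>
  3: (1,0).acc=95  regs=<6,9>
  4: (1,0).acc=95  regs=<0,0>
Under RS (2×3), PE[1][0]:
  0: (1,0).acc=0  regs=<0,0>
  1: (1,0).acc=27  regs=<27,3>
  2: (1,0).acc=36  regs=<36,4>
  3: (1,0).acc=0  regs=<0,0>
  4: (1,0).acc=0  regs=<0,0>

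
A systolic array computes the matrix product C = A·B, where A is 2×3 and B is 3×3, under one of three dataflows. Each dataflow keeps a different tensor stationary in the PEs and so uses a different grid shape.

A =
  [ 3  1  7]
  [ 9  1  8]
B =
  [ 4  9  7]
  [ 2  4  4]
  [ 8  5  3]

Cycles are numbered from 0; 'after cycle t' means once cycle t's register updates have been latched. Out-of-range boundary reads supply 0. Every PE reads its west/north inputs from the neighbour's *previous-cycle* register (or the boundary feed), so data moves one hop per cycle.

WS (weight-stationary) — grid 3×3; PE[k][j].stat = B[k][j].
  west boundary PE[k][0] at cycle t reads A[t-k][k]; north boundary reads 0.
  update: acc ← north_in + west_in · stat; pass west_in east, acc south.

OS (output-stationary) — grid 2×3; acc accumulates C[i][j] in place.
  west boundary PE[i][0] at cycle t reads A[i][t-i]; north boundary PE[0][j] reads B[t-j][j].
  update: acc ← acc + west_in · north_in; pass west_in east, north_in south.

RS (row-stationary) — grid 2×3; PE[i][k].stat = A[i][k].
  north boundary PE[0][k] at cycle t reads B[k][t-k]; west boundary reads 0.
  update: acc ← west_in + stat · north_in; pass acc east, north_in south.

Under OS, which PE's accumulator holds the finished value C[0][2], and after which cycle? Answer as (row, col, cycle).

OS: C[0][2] accumulates in PE[0][2]:
  @0  [0,2]  acc 0  |  →0  ↓0
  @1  [0,2]  acc 0  |  →0  ↓0
  @2  [0,2]  acc 21  |  →3  ↓7
  @3  [0,2]  acc 25  |  →1  ↓4
  @4  [0,2]  acc 46  |  →7  ↓3

(row, col, cycle) = (0, 2, 4)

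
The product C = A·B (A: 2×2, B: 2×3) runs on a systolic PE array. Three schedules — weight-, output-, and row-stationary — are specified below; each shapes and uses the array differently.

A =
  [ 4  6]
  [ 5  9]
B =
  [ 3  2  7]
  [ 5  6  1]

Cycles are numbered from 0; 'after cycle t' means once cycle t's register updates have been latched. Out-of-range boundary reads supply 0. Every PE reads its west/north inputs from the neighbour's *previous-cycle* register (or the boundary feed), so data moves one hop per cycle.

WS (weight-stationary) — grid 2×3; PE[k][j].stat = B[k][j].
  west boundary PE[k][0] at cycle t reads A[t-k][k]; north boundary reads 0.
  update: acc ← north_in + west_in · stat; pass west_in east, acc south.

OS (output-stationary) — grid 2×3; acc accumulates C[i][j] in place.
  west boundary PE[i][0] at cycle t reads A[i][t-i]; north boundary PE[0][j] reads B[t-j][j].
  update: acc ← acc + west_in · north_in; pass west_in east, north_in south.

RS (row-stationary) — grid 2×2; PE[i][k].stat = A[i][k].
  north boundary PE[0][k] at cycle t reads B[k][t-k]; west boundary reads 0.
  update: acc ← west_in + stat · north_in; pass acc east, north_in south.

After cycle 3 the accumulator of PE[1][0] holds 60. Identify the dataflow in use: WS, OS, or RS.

dataflow = OS

WS [2×3] PE[1][0] across cycles:
  c0 r1c0: 0 / 0 / 0
  c1 r1c0: 42 / 6 / 42
  c2 r1c0: 60 / 9 / 60
  c3 r1c0: 0 / 0 / 0
OS [2×3] PE[1][0] across cycles:
  c0 r1c0: 0 / 0 / 0
  c1 r1c0: 15 / 5 / 3
  c2 r1c0: 60 / 9 / 5
  c3 r1c0: 60 / 0 / 0
RS [2×2] PE[1][0] across cycles:
  c0 r1c0: 0 / 0 / 0
  c1 r1c0: 15 / 15 / 3
  c2 r1c0: 10 / 10 / 2
  c3 r1c0: 35 / 35 / 7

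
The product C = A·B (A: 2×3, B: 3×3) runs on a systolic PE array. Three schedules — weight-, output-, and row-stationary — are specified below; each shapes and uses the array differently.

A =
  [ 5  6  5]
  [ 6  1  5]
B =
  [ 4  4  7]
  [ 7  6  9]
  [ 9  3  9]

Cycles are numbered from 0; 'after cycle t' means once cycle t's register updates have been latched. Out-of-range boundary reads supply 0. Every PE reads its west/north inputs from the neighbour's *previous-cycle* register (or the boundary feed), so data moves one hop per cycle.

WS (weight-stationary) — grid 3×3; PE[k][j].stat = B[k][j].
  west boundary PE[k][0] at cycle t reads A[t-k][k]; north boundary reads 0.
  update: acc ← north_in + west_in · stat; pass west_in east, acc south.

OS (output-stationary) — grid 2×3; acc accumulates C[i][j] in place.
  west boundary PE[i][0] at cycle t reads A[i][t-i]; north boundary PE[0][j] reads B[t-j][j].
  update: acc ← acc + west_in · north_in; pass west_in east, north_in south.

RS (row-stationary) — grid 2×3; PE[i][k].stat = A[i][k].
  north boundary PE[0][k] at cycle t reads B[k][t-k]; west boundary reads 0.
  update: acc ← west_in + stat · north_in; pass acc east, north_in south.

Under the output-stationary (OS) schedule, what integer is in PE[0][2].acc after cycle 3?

PE[0][2].acc = 89

OS (2×3). Following PE[0][2] plus its west/north inputs:
  cycle 0: PE[0][1] → acc 0, east 0, south 0
  cycle 0: PE[0][2] → acc 0, east 0, south 0
  cycle 1: PE[0][1] → acc 20, east 5, south 4
  cycle 1: PE[0][2] → acc 0, east 0, south 0
  cycle 2: PE[0][1] → acc 56, east 6, south 6
  cycle 2: PE[0][2] → acc 35, east 5, south 7
  cycle 3: PE[0][1] → acc 71, east 5, south 3
  cycle 3: PE[0][2] → acc 89, east 6, south 9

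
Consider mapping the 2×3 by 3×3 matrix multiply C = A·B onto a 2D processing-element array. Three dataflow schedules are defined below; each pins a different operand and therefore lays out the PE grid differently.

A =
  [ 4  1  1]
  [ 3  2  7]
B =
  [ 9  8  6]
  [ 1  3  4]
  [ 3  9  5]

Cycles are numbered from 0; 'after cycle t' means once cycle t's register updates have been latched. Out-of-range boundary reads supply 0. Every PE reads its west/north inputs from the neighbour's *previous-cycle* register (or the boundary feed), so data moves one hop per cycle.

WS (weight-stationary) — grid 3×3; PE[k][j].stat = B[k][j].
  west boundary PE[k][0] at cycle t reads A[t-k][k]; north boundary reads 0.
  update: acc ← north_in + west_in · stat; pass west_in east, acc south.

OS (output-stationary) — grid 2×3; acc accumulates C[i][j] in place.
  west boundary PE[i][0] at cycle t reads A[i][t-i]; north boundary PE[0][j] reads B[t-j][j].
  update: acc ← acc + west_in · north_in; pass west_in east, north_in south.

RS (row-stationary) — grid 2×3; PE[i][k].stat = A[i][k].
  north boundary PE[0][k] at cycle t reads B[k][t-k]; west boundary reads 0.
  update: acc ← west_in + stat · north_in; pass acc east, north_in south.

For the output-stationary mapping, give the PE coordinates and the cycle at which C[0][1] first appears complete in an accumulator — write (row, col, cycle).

OS: C[0][1] accumulates in PE[0][1]:
  0: (0,1).acc=0  regs=<0,0>
  1: (0,1).acc=32  regs=<4,8>
  2: (0,1).acc=35  regs=<1,3>
  3: (0,1).acc=44  regs=<1,9>

(row, col, cycle) = (0, 1, 3)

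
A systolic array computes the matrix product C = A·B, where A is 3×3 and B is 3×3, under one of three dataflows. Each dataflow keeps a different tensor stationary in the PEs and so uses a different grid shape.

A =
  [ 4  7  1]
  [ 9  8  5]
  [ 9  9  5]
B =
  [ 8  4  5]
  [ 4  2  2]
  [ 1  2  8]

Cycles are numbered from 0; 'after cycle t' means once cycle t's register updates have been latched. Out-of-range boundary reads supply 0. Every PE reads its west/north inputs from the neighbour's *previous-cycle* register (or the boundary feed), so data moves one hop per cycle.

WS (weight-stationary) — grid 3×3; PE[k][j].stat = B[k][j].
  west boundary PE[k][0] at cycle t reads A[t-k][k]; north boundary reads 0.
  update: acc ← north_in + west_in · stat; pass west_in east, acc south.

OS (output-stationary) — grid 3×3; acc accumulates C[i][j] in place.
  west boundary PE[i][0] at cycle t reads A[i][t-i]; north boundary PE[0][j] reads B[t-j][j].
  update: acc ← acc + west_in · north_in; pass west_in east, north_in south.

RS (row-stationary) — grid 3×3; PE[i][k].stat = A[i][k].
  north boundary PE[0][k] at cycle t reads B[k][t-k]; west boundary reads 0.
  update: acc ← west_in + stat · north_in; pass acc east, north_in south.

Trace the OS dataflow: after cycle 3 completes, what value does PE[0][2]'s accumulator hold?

OS (3×3). Following PE[0][2] plus its west/north inputs:
  @0  [0,1]  acc 0  |  →0  ↓0
  @0  [0,2]  acc 0  |  →0  ↓0
  @1  [0,1]  acc 16  |  →4  ↓4
  @1  [0,2]  acc 0  |  →0  ↓0
  @2  [0,1]  acc 30  |  →7  ↓2
  @2  [0,2]  acc 20  |  →4  ↓5
  @3  [0,1]  acc 32  |  →1  ↓2
  @3  [0,2]  acc 34  |  →7  ↓2

PE[0][2].acc = 34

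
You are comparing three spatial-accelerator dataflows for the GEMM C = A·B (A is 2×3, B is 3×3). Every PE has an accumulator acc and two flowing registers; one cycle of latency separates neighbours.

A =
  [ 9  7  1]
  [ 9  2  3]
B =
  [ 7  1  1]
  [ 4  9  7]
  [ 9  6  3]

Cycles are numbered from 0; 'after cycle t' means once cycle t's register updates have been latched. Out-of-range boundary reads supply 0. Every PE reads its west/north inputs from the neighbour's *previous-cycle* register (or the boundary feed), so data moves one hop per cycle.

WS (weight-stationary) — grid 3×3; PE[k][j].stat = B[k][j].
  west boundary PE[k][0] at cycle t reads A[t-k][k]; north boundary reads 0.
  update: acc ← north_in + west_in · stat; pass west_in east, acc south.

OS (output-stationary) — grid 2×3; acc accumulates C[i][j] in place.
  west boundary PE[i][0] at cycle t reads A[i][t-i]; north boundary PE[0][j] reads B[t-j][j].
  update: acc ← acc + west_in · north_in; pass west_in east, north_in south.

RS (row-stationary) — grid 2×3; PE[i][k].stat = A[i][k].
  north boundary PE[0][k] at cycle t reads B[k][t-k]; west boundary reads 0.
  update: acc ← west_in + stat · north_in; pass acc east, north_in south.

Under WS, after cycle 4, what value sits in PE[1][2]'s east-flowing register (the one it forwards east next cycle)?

register = 2

WS 3×3: PE[1][2] cycle-by-cycle (with neighbour feeds):
  0: (0,2).acc=0  regs=<0,0>
  0: (1,1).acc=0  regs=<0,0>
  0: (1,2).acc=0  regs=<0,0>
  1: (0,2).acc=0  regs=<0,0>
  1: (1,1).acc=0  regs=<0,0>
  1: (1,2).acc=0  regs=<0,0>
  2: (0,2).acc=9  regs=<9,9>
  2: (1,1).acc=72  regs=<7,72>
  2: (1,2).acc=0  regs=<0,0>
  3: (0,2).acc=9  regs=<9,9>
  3: (1,1).acc=27  regs=<2,27>
  3: (1,2).acc=58  regs=<7,58>
  4: (0,2).acc=0  regs=<0,0>
  4: (1,1).acc=0  regs=<0,0>
  4: (1,2).acc=23  regs=<2,23>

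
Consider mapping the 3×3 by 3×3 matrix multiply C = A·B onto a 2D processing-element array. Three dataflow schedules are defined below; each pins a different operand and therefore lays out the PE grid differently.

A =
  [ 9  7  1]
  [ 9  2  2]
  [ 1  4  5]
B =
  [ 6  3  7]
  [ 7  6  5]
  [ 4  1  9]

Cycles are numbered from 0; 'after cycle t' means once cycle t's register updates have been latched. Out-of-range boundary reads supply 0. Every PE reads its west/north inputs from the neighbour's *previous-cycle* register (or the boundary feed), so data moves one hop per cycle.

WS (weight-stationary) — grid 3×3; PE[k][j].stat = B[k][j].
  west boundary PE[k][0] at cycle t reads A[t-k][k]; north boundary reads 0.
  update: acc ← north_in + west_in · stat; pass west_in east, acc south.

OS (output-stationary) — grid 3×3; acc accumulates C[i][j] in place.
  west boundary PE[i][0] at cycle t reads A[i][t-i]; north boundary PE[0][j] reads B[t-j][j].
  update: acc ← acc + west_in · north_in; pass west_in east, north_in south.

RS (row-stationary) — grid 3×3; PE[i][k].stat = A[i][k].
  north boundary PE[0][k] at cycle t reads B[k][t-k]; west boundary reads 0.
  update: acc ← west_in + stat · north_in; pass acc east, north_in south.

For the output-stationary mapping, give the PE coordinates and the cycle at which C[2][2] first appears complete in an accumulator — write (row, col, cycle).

(row, col, cycle) = (2, 2, 6)

Under OS, C[2][2] lands at PE[2][2]:
  t=0 PE[2][2]: acc=0 h=0 v=0
  t=1 PE[2][2]: acc=0 h=0 v=0
  t=2 PE[2][2]: acc=0 h=0 v=0
  t=3 PE[2][2]: acc=0 h=0 v=0
  t=4 PE[2][2]: acc=7 h=1 v=7
  t=5 PE[2][2]: acc=27 h=4 v=5
  t=6 PE[2][2]: acc=72 h=5 v=9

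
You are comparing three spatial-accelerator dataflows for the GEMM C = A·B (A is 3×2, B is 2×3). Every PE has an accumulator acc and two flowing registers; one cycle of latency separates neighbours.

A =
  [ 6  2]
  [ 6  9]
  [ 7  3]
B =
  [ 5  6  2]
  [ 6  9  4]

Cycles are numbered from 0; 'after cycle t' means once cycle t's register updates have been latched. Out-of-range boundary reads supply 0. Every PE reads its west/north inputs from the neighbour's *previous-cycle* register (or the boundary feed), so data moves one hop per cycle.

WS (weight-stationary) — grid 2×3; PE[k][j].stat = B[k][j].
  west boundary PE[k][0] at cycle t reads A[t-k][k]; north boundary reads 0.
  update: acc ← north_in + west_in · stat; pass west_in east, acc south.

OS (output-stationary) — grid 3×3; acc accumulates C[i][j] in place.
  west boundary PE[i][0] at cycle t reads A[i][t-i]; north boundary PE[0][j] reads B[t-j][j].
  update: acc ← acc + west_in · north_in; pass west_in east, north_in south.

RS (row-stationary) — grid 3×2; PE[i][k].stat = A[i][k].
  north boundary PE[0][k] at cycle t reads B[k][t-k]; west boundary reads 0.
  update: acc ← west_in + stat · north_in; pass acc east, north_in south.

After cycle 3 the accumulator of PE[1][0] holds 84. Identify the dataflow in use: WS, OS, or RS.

dataflow = OS

WS (2×3 grid), PE[1][0]:
  cycle 0: PE[1][0] → acc 0, east 0, south 0
  cycle 1: PE[1][0] → acc 42, east 2, south 42
  cycle 2: PE[1][0] → acc 84, east 9, south 84
  cycle 3: PE[1][0] → acc 53, east 3, south 53
OS (3×3 grid), PE[1][0]:
  cycle 0: PE[1][0] → acc 0, east 0, south 0
  cycle 1: PE[1][0] → acc 30, east 6, south 5
  cycle 2: PE[1][0] → acc 84, east 9, south 6
  cycle 3: PE[1][0] → acc 84, east 0, south 0
RS (3×2 grid), PE[1][0]:
  cycle 0: PE[1][0] → acc 0, east 0, south 0
  cycle 1: PE[1][0] → acc 30, east 30, south 5
  cycle 2: PE[1][0] → acc 36, east 36, south 6
  cycle 3: PE[1][0] → acc 12, east 12, south 2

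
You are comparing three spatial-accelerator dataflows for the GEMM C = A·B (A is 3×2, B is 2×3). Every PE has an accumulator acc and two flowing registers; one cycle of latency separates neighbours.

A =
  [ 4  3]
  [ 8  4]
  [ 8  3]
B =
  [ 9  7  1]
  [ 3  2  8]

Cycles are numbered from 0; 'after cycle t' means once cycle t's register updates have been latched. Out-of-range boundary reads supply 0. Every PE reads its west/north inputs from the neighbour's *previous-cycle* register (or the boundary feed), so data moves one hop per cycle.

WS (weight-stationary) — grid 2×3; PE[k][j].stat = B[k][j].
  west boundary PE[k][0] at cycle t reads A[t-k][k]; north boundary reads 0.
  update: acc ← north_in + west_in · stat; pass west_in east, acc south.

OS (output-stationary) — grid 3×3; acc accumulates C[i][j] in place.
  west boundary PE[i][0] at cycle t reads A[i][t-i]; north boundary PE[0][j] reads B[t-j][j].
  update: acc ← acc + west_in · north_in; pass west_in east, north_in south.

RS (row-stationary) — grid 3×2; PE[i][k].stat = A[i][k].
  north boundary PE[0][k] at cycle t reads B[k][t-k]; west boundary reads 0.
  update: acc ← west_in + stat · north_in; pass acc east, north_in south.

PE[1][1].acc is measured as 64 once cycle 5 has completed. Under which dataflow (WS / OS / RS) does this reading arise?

dataflow = OS

— WS: 2×3; PE[1][1] trace:
  cycle 0: PE[1][1] → acc 0, east 0, south 0
  cycle 1: PE[1][1] → acc 0, east 0, south 0
  cycle 2: PE[1][1] → acc 34, east 3, south 34
  cycle 3: PE[1][1] → acc 64, east 4, south 64
  cycle 4: PE[1][1] → acc 62, east 3, south 62
  cycle 5: PE[1][1] → acc 0, east 0, south 0
— OS: 3×3; PE[1][1] trace:
  cycle 0: PE[1][1] → acc 0, east 0, south 0
  cycle 1: PE[1][1] → acc 0, east 0, south 0
  cycle 2: PE[1][1] → acc 56, east 8, south 7
  cycle 3: PE[1][1] → acc 64, east 4, south 2
  cycle 4: PE[1][1] → acc 64, east 0, south 0
  cycle 5: PE[1][1] → acc 64, east 0, south 0
— RS: 3×2; PE[1][1] trace:
  cycle 0: PE[1][1] → acc 0, east 0, south 0
  cycle 1: PE[1][1] → acc 0, east 0, south 0
  cycle 2: PE[1][1] → acc 84, east 84, south 3
  cycle 3: PE[1][1] → acc 64, east 64, south 2
  cycle 4: PE[1][1] → acc 40, east 40, south 8
  cycle 5: PE[1][1] → acc 0, east 0, south 0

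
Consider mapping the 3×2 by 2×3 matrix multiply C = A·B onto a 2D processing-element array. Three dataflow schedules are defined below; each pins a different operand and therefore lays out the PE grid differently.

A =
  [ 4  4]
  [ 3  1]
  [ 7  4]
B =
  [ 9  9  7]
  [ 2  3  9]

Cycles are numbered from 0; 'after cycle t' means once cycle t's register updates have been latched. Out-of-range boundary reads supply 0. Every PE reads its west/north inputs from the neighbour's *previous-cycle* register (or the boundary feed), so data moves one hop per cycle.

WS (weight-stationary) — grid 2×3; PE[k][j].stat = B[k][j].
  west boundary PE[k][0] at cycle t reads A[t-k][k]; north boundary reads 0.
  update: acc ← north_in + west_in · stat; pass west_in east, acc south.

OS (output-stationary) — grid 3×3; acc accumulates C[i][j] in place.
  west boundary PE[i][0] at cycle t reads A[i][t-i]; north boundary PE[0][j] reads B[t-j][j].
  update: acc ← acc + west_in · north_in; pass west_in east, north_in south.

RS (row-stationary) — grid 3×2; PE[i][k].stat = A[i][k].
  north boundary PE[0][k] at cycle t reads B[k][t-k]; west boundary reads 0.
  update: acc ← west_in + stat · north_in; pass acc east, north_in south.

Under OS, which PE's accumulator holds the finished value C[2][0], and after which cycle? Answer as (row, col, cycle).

(row, col, cycle) = (2, 0, 3)

OS — PE[2][0] is where C[2][0] collects:
  step 0 · PE2,0: acc=0; fwd→0 fwd↓0
  step 1 · PE2,0: acc=0; fwd→0 fwd↓0
  step 2 · PE2,0: acc=63; fwd→7 fwd↓9
  step 3 · PE2,0: acc=71; fwd→4 fwd↓2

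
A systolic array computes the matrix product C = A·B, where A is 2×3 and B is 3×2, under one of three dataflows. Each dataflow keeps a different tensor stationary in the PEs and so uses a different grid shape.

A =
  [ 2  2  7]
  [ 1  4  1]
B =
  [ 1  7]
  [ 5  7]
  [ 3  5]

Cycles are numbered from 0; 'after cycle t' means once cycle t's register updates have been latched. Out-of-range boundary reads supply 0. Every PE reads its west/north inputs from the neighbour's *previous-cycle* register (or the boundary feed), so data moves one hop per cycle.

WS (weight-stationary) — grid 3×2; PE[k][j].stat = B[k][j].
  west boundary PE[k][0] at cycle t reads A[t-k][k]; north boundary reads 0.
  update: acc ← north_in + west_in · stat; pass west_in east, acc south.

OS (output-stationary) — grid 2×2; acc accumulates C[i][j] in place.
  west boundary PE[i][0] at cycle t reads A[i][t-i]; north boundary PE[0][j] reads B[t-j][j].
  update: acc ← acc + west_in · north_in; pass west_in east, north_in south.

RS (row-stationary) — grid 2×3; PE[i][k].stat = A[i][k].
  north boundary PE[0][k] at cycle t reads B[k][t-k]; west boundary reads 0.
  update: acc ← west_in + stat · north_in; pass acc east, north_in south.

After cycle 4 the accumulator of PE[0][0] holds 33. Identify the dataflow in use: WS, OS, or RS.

WS [3×2] PE[0][0] across cycles:
  step 0 · PE0,0: acc=2; fwd→2 fwd↓2
  step 1 · PE0,0: acc=1; fwd→1 fwd↓1
  step 2 · PE0,0: acc=0; fwd→0 fwd↓0
  step 3 · PE0,0: acc=0; fwd→0 fwd↓0
  step 4 · PE0,0: acc=0; fwd→0 fwd↓0
OS [2×2] PE[0][0] across cycles:
  step 0 · PE0,0: acc=2; fwd→2 fwd↓1
  step 1 · PE0,0: acc=12; fwd→2 fwd↓5
  step 2 · PE0,0: acc=33; fwd→7 fwd↓3
  step 3 · PE0,0: acc=33; fwd→0 fwd↓0
  step 4 · PE0,0: acc=33; fwd→0 fwd↓0
RS [2×3] PE[0][0] across cycles:
  step 0 · PE0,0: acc=2; fwd→2 fwd↓1
  step 1 · PE0,0: acc=14; fwd→14 fwd↓7
  step 2 · PE0,0: acc=0; fwd→0 fwd↓0
  step 3 · PE0,0: acc=0; fwd→0 fwd↓0
  step 4 · PE0,0: acc=0; fwd→0 fwd↓0

dataflow = OS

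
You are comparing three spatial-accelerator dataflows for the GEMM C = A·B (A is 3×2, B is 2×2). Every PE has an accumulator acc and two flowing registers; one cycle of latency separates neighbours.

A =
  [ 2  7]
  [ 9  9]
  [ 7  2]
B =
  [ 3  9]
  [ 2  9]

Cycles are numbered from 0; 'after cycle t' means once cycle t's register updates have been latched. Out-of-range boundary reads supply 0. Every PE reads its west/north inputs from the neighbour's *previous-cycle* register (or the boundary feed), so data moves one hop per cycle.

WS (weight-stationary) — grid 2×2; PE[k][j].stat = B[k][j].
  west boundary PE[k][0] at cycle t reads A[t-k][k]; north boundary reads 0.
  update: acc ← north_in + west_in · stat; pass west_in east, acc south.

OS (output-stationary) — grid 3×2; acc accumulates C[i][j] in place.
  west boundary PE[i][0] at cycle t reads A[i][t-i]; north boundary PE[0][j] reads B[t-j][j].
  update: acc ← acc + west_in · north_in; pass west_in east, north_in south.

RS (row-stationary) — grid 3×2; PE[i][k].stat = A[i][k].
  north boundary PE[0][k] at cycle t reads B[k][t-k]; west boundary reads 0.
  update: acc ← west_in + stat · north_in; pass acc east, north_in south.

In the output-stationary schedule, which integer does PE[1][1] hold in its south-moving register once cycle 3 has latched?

register = 9

OS (3×2). Following PE[1][1] plus its west/north inputs:
  after 0 — PE[0][1] acc=0, pass-E 0, pass-S 0
  after 0 — PE[1][0] acc=0, pass-E 0, pass-S 0
  after 0 — PE[1][1] acc=0, pass-E 0, pass-S 0
  after 1 — PE[0][1] acc=18, pass-E 2, pass-S 9
  after 1 — PE[1][0] acc=27, pass-E 9, pass-S 3
  after 1 — PE[1][1] acc=0, pass-E 0, pass-S 0
  after 2 — PE[0][1] acc=81, pass-E 7, pass-S 9
  after 2 — PE[1][0] acc=45, pass-E 9, pass-S 2
  after 2 — PE[1][1] acc=81, pass-E 9, pass-S 9
  after 3 — PE[0][1] acc=81, pass-E 0, pass-S 0
  after 3 — PE[1][0] acc=45, pass-E 0, pass-S 0
  after 3 — PE[1][1] acc=162, pass-E 9, pass-S 9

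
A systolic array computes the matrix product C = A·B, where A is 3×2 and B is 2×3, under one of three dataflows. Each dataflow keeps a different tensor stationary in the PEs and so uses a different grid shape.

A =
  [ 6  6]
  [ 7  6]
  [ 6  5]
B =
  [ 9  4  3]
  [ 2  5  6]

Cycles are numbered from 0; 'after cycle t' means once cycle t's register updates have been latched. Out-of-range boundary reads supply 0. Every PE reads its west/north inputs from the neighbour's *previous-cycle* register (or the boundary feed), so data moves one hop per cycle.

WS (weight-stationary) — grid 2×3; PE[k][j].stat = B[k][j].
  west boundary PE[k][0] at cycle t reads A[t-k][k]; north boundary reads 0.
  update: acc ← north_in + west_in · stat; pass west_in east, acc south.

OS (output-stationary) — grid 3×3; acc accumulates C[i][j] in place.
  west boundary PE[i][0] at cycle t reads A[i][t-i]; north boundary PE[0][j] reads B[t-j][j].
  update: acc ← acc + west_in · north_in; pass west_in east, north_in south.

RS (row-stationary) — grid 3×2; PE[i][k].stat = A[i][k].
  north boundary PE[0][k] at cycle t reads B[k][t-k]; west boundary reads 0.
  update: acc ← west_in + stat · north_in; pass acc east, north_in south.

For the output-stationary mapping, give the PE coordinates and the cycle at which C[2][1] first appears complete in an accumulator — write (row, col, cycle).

(row, col, cycle) = (2, 1, 4)

OS: C[2][1] accumulates in PE[2][1]:
  cycle 0: PE[2][1] → acc 0, east 0, south 0
  cycle 1: PE[2][1] → acc 0, east 0, south 0
  cycle 2: PE[2][1] → acc 0, east 0, south 0
  cycle 3: PE[2][1] → acc 24, east 6, south 4
  cycle 4: PE[2][1] → acc 49, east 5, south 5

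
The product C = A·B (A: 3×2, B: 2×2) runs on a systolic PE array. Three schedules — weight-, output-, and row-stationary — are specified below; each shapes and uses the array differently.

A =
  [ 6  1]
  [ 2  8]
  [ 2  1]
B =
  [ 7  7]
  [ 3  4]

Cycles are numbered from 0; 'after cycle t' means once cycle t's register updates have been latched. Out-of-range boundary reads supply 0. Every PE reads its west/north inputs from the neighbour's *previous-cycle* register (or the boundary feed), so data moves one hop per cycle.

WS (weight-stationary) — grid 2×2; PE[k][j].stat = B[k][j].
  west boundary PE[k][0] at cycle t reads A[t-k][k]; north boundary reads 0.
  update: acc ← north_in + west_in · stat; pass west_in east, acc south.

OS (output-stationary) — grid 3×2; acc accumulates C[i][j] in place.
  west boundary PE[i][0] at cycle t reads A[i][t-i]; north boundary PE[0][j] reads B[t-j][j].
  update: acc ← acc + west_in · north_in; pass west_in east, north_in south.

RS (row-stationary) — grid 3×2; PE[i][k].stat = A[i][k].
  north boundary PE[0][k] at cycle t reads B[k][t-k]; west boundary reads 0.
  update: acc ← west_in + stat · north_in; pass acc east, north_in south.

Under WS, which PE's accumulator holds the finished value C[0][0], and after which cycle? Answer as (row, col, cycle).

(row, col, cycle) = (1, 0, 1)

Under WS, C[0][0] lands at PE[1][0]:
  step 0 · PE1,0: acc=0; fwd→0 fwd↓0
  step 1 · PE1,0: acc=45; fwd→1 fwd↓45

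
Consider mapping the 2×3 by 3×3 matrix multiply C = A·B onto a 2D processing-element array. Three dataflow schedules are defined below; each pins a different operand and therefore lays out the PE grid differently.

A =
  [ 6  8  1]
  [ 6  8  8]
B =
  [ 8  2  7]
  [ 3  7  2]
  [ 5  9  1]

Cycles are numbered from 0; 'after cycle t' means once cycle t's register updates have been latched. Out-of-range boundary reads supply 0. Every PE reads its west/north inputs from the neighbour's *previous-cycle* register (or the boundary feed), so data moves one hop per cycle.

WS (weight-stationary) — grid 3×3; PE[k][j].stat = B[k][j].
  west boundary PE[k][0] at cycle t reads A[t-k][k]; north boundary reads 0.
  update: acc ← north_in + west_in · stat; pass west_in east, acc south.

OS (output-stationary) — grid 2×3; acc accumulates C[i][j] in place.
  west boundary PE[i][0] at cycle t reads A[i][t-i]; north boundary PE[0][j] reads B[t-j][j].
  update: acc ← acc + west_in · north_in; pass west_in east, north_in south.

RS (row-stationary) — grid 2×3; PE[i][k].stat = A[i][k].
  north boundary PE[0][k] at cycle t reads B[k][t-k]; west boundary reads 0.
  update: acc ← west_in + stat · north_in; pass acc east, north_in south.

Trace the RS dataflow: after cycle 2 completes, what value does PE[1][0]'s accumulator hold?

RS on a 2×3 grid — tracing PE[1][0] and its feeders:
  after 0 — PE[0][0] acc=48, pass-E 48, pass-S 8
  after 0 — PE[1][0] acc=0, pass-E 0, pass-S 0
  after 1 — PE[0][0] acc=12, pass-E 12, pass-S 2
  after 1 — PE[1][0] acc=48, pass-E 48, pass-S 8
  after 2 — PE[0][0] acc=42, pass-E 42, pass-S 7
  after 2 — PE[1][0] acc=12, pass-E 12, pass-S 2

PE[1][0].acc = 12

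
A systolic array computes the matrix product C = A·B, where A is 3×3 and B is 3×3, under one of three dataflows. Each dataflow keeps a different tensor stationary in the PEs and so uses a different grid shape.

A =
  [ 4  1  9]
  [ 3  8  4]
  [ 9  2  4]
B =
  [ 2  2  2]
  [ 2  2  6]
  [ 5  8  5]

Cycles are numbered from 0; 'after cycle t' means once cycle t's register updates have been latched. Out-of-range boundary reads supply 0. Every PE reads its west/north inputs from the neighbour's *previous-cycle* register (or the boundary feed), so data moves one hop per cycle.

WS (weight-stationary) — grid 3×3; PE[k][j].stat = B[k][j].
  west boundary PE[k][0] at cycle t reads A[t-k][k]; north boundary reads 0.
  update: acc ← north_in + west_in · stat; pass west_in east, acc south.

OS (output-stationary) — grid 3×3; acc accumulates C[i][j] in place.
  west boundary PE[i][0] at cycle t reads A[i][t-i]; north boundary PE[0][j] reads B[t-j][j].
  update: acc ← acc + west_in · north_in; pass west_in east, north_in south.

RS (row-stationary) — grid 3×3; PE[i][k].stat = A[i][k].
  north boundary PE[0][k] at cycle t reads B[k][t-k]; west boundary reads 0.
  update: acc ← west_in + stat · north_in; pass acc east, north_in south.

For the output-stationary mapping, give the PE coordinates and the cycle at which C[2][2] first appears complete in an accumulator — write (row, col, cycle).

(row, col, cycle) = (2, 2, 6)

Under OS, C[2][2] lands at PE[2][2]:
  cycle 0: PE[2][2] → acc 0, east 0, south 0
  cycle 1: PE[2][2] → acc 0, east 0, south 0
  cycle 2: PE[2][2] → acc 0, east 0, south 0
  cycle 3: PE[2][2] → acc 0, east 0, south 0
  cycle 4: PE[2][2] → acc 18, east 9, south 2
  cycle 5: PE[2][2] → acc 30, east 2, south 6
  cycle 6: PE[2][2] → acc 50, east 4, south 5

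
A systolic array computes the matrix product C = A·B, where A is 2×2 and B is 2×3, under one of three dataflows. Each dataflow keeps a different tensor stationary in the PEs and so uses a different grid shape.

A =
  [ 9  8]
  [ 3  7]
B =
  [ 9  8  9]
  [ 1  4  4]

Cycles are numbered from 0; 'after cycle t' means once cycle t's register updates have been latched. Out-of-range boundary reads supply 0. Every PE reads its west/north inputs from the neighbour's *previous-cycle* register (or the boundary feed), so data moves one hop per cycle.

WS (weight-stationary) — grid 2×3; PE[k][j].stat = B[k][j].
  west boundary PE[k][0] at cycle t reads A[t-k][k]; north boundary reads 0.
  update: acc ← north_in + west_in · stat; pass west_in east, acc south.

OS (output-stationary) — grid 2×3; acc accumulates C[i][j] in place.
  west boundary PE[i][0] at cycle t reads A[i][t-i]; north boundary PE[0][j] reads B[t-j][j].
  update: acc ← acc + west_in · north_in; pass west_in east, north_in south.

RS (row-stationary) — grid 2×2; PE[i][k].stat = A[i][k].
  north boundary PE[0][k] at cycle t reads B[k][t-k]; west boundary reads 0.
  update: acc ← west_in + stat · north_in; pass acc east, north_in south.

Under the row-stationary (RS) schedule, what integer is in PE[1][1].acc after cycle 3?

PE[1][1].acc = 52

RS (2×2). Following PE[1][1] plus its west/north inputs:
  cycle 0: PE[0][1] → acc 0, east 0, south 0
  cycle 0: PE[1][0] → acc 0, east 0, south 0
  cycle 0: PE[1][1] → acc 0, east 0, south 0
  cycle 1: PE[0][1] → acc 89, east 89, south 1
  cycle 1: PE[1][0] → acc 27, east 27, south 9
  cycle 1: PE[1][1] → acc 0, east 0, south 0
  cycle 2: PE[0][1] → acc 104, east 104, south 4
  cycle 2: PE[1][0] → acc 24, east 24, south 8
  cycle 2: PE[1][1] → acc 34, east 34, south 1
  cycle 3: PE[0][1] → acc 113, east 113, south 4
  cycle 3: PE[1][0] → acc 27, east 27, south 9
  cycle 3: PE[1][1] → acc 52, east 52, south 4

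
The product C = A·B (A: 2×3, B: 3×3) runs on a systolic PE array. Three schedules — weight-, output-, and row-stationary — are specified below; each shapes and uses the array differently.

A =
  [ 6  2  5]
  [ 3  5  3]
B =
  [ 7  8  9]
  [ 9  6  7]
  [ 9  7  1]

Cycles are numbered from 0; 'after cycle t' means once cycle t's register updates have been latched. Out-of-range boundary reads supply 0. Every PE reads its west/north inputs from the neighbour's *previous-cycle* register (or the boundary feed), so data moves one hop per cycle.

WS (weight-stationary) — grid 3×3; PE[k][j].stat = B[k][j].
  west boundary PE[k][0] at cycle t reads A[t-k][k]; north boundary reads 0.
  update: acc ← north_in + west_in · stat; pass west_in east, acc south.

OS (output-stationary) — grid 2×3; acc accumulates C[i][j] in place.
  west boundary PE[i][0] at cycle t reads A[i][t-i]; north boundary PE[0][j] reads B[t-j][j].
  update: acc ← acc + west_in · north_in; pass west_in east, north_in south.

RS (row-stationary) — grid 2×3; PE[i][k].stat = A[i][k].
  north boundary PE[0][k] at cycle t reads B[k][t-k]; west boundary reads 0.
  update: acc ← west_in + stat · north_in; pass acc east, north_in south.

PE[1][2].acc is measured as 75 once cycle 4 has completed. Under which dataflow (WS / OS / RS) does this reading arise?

dataflow = RS

Under WS (3×3), PE[1][2]:
  c0 r1c2: 0 / 0 / 0
  c1 r1c2: 0 / 0 / 0
  c2 r1c2: 0 / 0 / 0
  c3 r1c2: 68 / 2 / 68
  c4 r1c2: 62 / 5 / 62
Under OS (2×3), PE[1][2]:
  c0 r1c2: 0 / 0 / 0
  c1 r1c2: 0 / 0 / 0
  c2 r1c2: 0 / 0 / 0
  c3 r1c2: 27 / 3 / 9
  c4 r1c2: 62 / 5 / 7
Under RS (2×3), PE[1][2]:
  c0 r1c2: 0 / 0 / 0
  c1 r1c2: 0 / 0 / 0
  c2 r1c2: 0 / 0 / 0
  c3 r1c2: 93 / 93 / 9
  c4 r1c2: 75 / 75 / 7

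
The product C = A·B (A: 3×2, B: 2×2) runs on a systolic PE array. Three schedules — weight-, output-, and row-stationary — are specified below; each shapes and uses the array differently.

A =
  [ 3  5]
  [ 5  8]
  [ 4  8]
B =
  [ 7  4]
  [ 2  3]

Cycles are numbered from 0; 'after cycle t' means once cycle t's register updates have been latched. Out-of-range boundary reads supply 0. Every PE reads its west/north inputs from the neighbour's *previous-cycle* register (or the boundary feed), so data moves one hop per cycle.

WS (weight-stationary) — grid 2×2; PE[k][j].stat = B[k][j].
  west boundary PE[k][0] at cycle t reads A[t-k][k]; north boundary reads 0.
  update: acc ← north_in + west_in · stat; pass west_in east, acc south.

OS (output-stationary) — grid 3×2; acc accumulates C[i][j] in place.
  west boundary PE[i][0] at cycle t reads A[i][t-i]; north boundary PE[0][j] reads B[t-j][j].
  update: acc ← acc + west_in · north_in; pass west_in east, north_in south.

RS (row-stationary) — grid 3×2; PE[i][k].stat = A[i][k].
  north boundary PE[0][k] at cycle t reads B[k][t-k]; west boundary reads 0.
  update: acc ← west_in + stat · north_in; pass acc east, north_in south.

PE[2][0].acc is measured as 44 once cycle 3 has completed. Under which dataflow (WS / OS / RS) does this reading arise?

— WS: 2×2 array has no PE[2][0].
OS [3×2] PE[2][0] across cycles:
  @0  [2,0]  acc 0  |  →0  ↓0
  @1  [2,0]  acc 0  |  →0  ↓0
  @2  [2,0]  acc 28  |  →4  ↓7
  @3  [2,0]  acc 44  |  →8  ↓2
RS [3×2] PE[2][0] across cycles:
  @0  [2,0]  acc 0  |  →0  ↓0
  @1  [2,0]  acc 0  |  →0  ↓0
  @2  [2,0]  acc 28  |  →28  ↓7
  @3  [2,0]  acc 16  |  →16  ↓4

dataflow = OS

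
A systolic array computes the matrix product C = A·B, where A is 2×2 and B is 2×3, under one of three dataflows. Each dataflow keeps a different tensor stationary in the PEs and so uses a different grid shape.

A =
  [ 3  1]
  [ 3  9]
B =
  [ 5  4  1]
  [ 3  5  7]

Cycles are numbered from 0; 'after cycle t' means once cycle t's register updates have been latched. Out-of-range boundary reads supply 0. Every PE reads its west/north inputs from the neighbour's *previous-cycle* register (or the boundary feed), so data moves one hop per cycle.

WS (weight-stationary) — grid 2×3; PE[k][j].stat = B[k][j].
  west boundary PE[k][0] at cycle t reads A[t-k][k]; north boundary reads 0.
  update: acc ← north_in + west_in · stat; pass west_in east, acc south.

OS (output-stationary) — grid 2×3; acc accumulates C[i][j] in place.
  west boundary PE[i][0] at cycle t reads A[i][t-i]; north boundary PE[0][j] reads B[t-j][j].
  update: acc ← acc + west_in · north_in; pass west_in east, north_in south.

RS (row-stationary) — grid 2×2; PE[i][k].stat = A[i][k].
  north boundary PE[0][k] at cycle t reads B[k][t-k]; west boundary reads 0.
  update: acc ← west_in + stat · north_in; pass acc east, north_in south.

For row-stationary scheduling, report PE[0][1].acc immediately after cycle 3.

RS on a 2×2 grid — tracing PE[0][1] and its feeders:
  t=0 PE[0][0]: acc=15 h=15 v=5
  t=0 PE[0][1]: acc=0 h=0 v=0
  t=1 PE[0][0]: acc=12 h=12 v=4
  t=1 PE[0][1]: acc=18 h=18 v=3
  t=2 PE[0][0]: acc=3 h=3 v=1
  t=2 PE[0][1]: acc=17 h=17 v=5
  t=3 PE[0][0]: acc=0 h=0 v=0
  t=3 PE[0][1]: acc=10 h=10 v=7

PE[0][1].acc = 10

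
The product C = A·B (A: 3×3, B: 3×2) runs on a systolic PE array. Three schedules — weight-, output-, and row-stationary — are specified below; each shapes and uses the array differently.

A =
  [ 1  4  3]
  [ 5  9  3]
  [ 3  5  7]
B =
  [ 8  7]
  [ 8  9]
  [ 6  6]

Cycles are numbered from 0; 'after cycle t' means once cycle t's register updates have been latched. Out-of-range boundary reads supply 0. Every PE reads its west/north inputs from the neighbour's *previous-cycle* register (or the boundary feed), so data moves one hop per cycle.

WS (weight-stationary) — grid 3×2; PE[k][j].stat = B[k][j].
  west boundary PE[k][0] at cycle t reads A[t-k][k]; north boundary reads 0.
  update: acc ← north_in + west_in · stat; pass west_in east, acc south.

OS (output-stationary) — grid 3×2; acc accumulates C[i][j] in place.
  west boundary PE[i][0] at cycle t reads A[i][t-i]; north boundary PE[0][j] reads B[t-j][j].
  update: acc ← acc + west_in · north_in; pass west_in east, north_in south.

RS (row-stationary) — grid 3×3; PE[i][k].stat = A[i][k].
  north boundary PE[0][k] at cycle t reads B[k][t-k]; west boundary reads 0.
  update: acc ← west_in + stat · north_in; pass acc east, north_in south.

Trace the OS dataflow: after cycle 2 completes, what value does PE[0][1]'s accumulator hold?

PE[0][1].acc = 43

OS (3×2). Following PE[0][1] plus its west/north inputs:
  step 0 · PE0,0: acc=8; fwd→1 fwd↓8
  step 0 · PE0,1: acc=0; fwd→0 fwd↓0
  step 1 · PE0,0: acc=40; fwd→4 fwd↓8
  step 1 · PE0,1: acc=7; fwd→1 fwd↓7
  step 2 · PE0,0: acc=58; fwd→3 fwd↓6
  step 2 · PE0,1: acc=43; fwd→4 fwd↓9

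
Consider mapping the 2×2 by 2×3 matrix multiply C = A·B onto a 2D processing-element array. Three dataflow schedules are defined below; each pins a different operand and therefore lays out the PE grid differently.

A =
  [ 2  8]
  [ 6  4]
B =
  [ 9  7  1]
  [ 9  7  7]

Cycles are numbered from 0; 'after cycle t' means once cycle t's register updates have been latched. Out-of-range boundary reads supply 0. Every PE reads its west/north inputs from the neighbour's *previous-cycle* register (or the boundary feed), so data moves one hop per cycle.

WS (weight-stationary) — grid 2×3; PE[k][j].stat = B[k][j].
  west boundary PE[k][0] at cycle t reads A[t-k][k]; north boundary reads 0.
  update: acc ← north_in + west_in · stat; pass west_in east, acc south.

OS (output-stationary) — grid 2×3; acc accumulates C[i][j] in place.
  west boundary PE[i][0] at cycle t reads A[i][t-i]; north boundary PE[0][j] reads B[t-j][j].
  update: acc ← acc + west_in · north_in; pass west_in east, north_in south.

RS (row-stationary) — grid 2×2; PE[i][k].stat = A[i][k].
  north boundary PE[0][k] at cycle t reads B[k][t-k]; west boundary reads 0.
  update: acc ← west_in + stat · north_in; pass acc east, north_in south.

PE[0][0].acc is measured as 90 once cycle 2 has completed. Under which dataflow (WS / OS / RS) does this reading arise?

WS (2×3 grid), PE[0][0]:
  c0 r0c0: 18 / 2 / 18
  c1 r0c0: 54 / 6 / 54
  c2 r0c0: 0 / 0 / 0
OS (2×3 grid), PE[0][0]:
  c0 r0c0: 18 / 2 / 9
  c1 r0c0: 90 / 8 / 9
  c2 r0c0: 90 / 0 / 0
RS (2×2 grid), PE[0][0]:
  c0 r0c0: 18 / 18 / 9
  c1 r0c0: 14 / 14 / 7
  c2 r0c0: 2 / 2 / 1

dataflow = OS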